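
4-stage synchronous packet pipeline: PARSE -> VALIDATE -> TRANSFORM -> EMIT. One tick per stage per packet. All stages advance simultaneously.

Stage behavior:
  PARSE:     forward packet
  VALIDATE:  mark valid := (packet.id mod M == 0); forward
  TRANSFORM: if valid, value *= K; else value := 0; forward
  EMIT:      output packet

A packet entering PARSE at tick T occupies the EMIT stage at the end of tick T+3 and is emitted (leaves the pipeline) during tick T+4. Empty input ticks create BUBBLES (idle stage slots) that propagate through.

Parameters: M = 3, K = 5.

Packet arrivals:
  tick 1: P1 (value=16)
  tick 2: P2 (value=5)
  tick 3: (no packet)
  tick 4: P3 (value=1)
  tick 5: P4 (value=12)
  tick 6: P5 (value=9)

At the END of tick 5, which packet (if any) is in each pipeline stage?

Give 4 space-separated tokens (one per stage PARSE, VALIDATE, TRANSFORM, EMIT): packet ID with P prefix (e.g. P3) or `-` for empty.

Tick 1: [PARSE:P1(v=16,ok=F), VALIDATE:-, TRANSFORM:-, EMIT:-] out:-; in:P1
Tick 2: [PARSE:P2(v=5,ok=F), VALIDATE:P1(v=16,ok=F), TRANSFORM:-, EMIT:-] out:-; in:P2
Tick 3: [PARSE:-, VALIDATE:P2(v=5,ok=F), TRANSFORM:P1(v=0,ok=F), EMIT:-] out:-; in:-
Tick 4: [PARSE:P3(v=1,ok=F), VALIDATE:-, TRANSFORM:P2(v=0,ok=F), EMIT:P1(v=0,ok=F)] out:-; in:P3
Tick 5: [PARSE:P4(v=12,ok=F), VALIDATE:P3(v=1,ok=T), TRANSFORM:-, EMIT:P2(v=0,ok=F)] out:P1(v=0); in:P4
At end of tick 5: ['P4', 'P3', '-', 'P2']

Answer: P4 P3 - P2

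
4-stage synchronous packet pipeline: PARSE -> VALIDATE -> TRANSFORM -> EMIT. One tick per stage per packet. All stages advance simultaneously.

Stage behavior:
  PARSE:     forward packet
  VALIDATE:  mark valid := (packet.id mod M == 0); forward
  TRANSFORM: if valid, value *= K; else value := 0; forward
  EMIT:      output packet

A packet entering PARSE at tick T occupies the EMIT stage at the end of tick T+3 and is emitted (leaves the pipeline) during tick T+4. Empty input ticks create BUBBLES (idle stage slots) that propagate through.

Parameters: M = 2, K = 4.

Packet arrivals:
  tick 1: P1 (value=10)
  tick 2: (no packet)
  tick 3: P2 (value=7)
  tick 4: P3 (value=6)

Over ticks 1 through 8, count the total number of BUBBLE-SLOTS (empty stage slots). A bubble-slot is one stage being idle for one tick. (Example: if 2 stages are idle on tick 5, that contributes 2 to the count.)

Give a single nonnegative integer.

Tick 1: [PARSE:P1(v=10,ok=F), VALIDATE:-, TRANSFORM:-, EMIT:-] out:-; bubbles=3
Tick 2: [PARSE:-, VALIDATE:P1(v=10,ok=F), TRANSFORM:-, EMIT:-] out:-; bubbles=3
Tick 3: [PARSE:P2(v=7,ok=F), VALIDATE:-, TRANSFORM:P1(v=0,ok=F), EMIT:-] out:-; bubbles=2
Tick 4: [PARSE:P3(v=6,ok=F), VALIDATE:P2(v=7,ok=T), TRANSFORM:-, EMIT:P1(v=0,ok=F)] out:-; bubbles=1
Tick 5: [PARSE:-, VALIDATE:P3(v=6,ok=F), TRANSFORM:P2(v=28,ok=T), EMIT:-] out:P1(v=0); bubbles=2
Tick 6: [PARSE:-, VALIDATE:-, TRANSFORM:P3(v=0,ok=F), EMIT:P2(v=28,ok=T)] out:-; bubbles=2
Tick 7: [PARSE:-, VALIDATE:-, TRANSFORM:-, EMIT:P3(v=0,ok=F)] out:P2(v=28); bubbles=3
Tick 8: [PARSE:-, VALIDATE:-, TRANSFORM:-, EMIT:-] out:P3(v=0); bubbles=4
Total bubble-slots: 20

Answer: 20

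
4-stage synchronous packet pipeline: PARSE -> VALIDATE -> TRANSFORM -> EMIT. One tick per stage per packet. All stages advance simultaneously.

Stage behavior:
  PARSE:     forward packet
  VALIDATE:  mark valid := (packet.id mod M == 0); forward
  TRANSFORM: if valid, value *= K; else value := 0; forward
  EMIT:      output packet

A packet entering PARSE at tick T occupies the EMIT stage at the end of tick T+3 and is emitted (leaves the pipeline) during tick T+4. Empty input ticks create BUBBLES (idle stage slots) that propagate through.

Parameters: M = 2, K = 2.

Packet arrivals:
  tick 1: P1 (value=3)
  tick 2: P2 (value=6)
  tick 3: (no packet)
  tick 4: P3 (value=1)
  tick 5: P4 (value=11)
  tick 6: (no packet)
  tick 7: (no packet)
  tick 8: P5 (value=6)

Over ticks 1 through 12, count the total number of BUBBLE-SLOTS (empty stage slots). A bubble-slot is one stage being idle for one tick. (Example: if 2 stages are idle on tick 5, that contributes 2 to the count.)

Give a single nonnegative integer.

Answer: 28

Derivation:
Tick 1: [PARSE:P1(v=3,ok=F), VALIDATE:-, TRANSFORM:-, EMIT:-] out:-; bubbles=3
Tick 2: [PARSE:P2(v=6,ok=F), VALIDATE:P1(v=3,ok=F), TRANSFORM:-, EMIT:-] out:-; bubbles=2
Tick 3: [PARSE:-, VALIDATE:P2(v=6,ok=T), TRANSFORM:P1(v=0,ok=F), EMIT:-] out:-; bubbles=2
Tick 4: [PARSE:P3(v=1,ok=F), VALIDATE:-, TRANSFORM:P2(v=12,ok=T), EMIT:P1(v=0,ok=F)] out:-; bubbles=1
Tick 5: [PARSE:P4(v=11,ok=F), VALIDATE:P3(v=1,ok=F), TRANSFORM:-, EMIT:P2(v=12,ok=T)] out:P1(v=0); bubbles=1
Tick 6: [PARSE:-, VALIDATE:P4(v=11,ok=T), TRANSFORM:P3(v=0,ok=F), EMIT:-] out:P2(v=12); bubbles=2
Tick 7: [PARSE:-, VALIDATE:-, TRANSFORM:P4(v=22,ok=T), EMIT:P3(v=0,ok=F)] out:-; bubbles=2
Tick 8: [PARSE:P5(v=6,ok=F), VALIDATE:-, TRANSFORM:-, EMIT:P4(v=22,ok=T)] out:P3(v=0); bubbles=2
Tick 9: [PARSE:-, VALIDATE:P5(v=6,ok=F), TRANSFORM:-, EMIT:-] out:P4(v=22); bubbles=3
Tick 10: [PARSE:-, VALIDATE:-, TRANSFORM:P5(v=0,ok=F), EMIT:-] out:-; bubbles=3
Tick 11: [PARSE:-, VALIDATE:-, TRANSFORM:-, EMIT:P5(v=0,ok=F)] out:-; bubbles=3
Tick 12: [PARSE:-, VALIDATE:-, TRANSFORM:-, EMIT:-] out:P5(v=0); bubbles=4
Total bubble-slots: 28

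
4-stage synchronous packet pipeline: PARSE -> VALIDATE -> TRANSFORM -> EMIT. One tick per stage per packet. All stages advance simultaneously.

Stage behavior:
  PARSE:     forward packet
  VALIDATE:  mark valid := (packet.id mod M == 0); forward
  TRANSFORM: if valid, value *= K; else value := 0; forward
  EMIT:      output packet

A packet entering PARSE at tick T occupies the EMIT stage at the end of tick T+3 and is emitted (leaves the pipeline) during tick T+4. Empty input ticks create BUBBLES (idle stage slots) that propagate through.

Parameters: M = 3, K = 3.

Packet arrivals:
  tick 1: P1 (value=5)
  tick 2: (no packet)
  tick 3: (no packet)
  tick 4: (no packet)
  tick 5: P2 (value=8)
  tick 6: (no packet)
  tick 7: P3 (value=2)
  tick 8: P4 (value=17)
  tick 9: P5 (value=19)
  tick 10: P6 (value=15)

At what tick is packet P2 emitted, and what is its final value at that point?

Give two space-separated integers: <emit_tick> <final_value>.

Tick 1: [PARSE:P1(v=5,ok=F), VALIDATE:-, TRANSFORM:-, EMIT:-] out:-; in:P1
Tick 2: [PARSE:-, VALIDATE:P1(v=5,ok=F), TRANSFORM:-, EMIT:-] out:-; in:-
Tick 3: [PARSE:-, VALIDATE:-, TRANSFORM:P1(v=0,ok=F), EMIT:-] out:-; in:-
Tick 4: [PARSE:-, VALIDATE:-, TRANSFORM:-, EMIT:P1(v=0,ok=F)] out:-; in:-
Tick 5: [PARSE:P2(v=8,ok=F), VALIDATE:-, TRANSFORM:-, EMIT:-] out:P1(v=0); in:P2
Tick 6: [PARSE:-, VALIDATE:P2(v=8,ok=F), TRANSFORM:-, EMIT:-] out:-; in:-
Tick 7: [PARSE:P3(v=2,ok=F), VALIDATE:-, TRANSFORM:P2(v=0,ok=F), EMIT:-] out:-; in:P3
Tick 8: [PARSE:P4(v=17,ok=F), VALIDATE:P3(v=2,ok=T), TRANSFORM:-, EMIT:P2(v=0,ok=F)] out:-; in:P4
Tick 9: [PARSE:P5(v=19,ok=F), VALIDATE:P4(v=17,ok=F), TRANSFORM:P3(v=6,ok=T), EMIT:-] out:P2(v=0); in:P5
Tick 10: [PARSE:P6(v=15,ok=F), VALIDATE:P5(v=19,ok=F), TRANSFORM:P4(v=0,ok=F), EMIT:P3(v=6,ok=T)] out:-; in:P6
Tick 11: [PARSE:-, VALIDATE:P6(v=15,ok=T), TRANSFORM:P5(v=0,ok=F), EMIT:P4(v=0,ok=F)] out:P3(v=6); in:-
Tick 12: [PARSE:-, VALIDATE:-, TRANSFORM:P6(v=45,ok=T), EMIT:P5(v=0,ok=F)] out:P4(v=0); in:-
Tick 13: [PARSE:-, VALIDATE:-, TRANSFORM:-, EMIT:P6(v=45,ok=T)] out:P5(v=0); in:-
Tick 14: [PARSE:-, VALIDATE:-, TRANSFORM:-, EMIT:-] out:P6(v=45); in:-
P2: arrives tick 5, valid=False (id=2, id%3=2), emit tick 9, final value 0

Answer: 9 0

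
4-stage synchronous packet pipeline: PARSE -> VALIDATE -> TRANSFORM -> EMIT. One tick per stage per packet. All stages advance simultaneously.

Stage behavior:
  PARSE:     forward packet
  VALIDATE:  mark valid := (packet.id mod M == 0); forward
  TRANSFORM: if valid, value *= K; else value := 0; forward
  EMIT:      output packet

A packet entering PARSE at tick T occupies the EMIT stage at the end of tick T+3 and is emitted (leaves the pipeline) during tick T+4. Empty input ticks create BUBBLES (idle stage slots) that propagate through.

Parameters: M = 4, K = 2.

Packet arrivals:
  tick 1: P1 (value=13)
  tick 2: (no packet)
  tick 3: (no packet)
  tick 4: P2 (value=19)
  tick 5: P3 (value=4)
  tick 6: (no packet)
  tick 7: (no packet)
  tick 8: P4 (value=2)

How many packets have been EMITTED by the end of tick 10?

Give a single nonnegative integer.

Answer: 3

Derivation:
Tick 1: [PARSE:P1(v=13,ok=F), VALIDATE:-, TRANSFORM:-, EMIT:-] out:-; in:P1
Tick 2: [PARSE:-, VALIDATE:P1(v=13,ok=F), TRANSFORM:-, EMIT:-] out:-; in:-
Tick 3: [PARSE:-, VALIDATE:-, TRANSFORM:P1(v=0,ok=F), EMIT:-] out:-; in:-
Tick 4: [PARSE:P2(v=19,ok=F), VALIDATE:-, TRANSFORM:-, EMIT:P1(v=0,ok=F)] out:-; in:P2
Tick 5: [PARSE:P3(v=4,ok=F), VALIDATE:P2(v=19,ok=F), TRANSFORM:-, EMIT:-] out:P1(v=0); in:P3
Tick 6: [PARSE:-, VALIDATE:P3(v=4,ok=F), TRANSFORM:P2(v=0,ok=F), EMIT:-] out:-; in:-
Tick 7: [PARSE:-, VALIDATE:-, TRANSFORM:P3(v=0,ok=F), EMIT:P2(v=0,ok=F)] out:-; in:-
Tick 8: [PARSE:P4(v=2,ok=F), VALIDATE:-, TRANSFORM:-, EMIT:P3(v=0,ok=F)] out:P2(v=0); in:P4
Tick 9: [PARSE:-, VALIDATE:P4(v=2,ok=T), TRANSFORM:-, EMIT:-] out:P3(v=0); in:-
Tick 10: [PARSE:-, VALIDATE:-, TRANSFORM:P4(v=4,ok=T), EMIT:-] out:-; in:-
Emitted by tick 10: ['P1', 'P2', 'P3']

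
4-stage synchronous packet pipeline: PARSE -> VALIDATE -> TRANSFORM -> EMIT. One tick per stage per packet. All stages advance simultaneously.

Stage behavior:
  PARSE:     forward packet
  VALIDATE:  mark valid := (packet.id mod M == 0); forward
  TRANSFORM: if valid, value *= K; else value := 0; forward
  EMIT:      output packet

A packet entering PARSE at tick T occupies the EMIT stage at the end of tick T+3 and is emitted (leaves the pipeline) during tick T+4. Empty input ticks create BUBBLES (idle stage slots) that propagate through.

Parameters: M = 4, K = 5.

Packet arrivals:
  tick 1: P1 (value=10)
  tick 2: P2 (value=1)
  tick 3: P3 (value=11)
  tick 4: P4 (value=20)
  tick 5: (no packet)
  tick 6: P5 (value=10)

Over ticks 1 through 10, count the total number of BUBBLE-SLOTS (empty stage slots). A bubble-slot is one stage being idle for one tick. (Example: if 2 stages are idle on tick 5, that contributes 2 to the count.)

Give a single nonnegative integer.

Answer: 20

Derivation:
Tick 1: [PARSE:P1(v=10,ok=F), VALIDATE:-, TRANSFORM:-, EMIT:-] out:-; bubbles=3
Tick 2: [PARSE:P2(v=1,ok=F), VALIDATE:P1(v=10,ok=F), TRANSFORM:-, EMIT:-] out:-; bubbles=2
Tick 3: [PARSE:P3(v=11,ok=F), VALIDATE:P2(v=1,ok=F), TRANSFORM:P1(v=0,ok=F), EMIT:-] out:-; bubbles=1
Tick 4: [PARSE:P4(v=20,ok=F), VALIDATE:P3(v=11,ok=F), TRANSFORM:P2(v=0,ok=F), EMIT:P1(v=0,ok=F)] out:-; bubbles=0
Tick 5: [PARSE:-, VALIDATE:P4(v=20,ok=T), TRANSFORM:P3(v=0,ok=F), EMIT:P2(v=0,ok=F)] out:P1(v=0); bubbles=1
Tick 6: [PARSE:P5(v=10,ok=F), VALIDATE:-, TRANSFORM:P4(v=100,ok=T), EMIT:P3(v=0,ok=F)] out:P2(v=0); bubbles=1
Tick 7: [PARSE:-, VALIDATE:P5(v=10,ok=F), TRANSFORM:-, EMIT:P4(v=100,ok=T)] out:P3(v=0); bubbles=2
Tick 8: [PARSE:-, VALIDATE:-, TRANSFORM:P5(v=0,ok=F), EMIT:-] out:P4(v=100); bubbles=3
Tick 9: [PARSE:-, VALIDATE:-, TRANSFORM:-, EMIT:P5(v=0,ok=F)] out:-; bubbles=3
Tick 10: [PARSE:-, VALIDATE:-, TRANSFORM:-, EMIT:-] out:P5(v=0); bubbles=4
Total bubble-slots: 20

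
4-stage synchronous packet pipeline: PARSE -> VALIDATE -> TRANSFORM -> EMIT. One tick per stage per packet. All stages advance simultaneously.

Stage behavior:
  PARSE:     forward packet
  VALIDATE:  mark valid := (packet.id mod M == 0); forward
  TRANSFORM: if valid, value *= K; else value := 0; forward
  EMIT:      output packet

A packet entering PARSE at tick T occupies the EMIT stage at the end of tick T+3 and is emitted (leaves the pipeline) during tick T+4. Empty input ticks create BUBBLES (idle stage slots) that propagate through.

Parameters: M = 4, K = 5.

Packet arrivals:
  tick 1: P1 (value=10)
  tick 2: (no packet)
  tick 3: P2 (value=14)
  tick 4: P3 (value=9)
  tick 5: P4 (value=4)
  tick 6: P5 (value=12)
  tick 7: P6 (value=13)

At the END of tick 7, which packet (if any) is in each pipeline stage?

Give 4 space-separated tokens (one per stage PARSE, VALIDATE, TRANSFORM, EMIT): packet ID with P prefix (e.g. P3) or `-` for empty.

Tick 1: [PARSE:P1(v=10,ok=F), VALIDATE:-, TRANSFORM:-, EMIT:-] out:-; in:P1
Tick 2: [PARSE:-, VALIDATE:P1(v=10,ok=F), TRANSFORM:-, EMIT:-] out:-; in:-
Tick 3: [PARSE:P2(v=14,ok=F), VALIDATE:-, TRANSFORM:P1(v=0,ok=F), EMIT:-] out:-; in:P2
Tick 4: [PARSE:P3(v=9,ok=F), VALIDATE:P2(v=14,ok=F), TRANSFORM:-, EMIT:P1(v=0,ok=F)] out:-; in:P3
Tick 5: [PARSE:P4(v=4,ok=F), VALIDATE:P3(v=9,ok=F), TRANSFORM:P2(v=0,ok=F), EMIT:-] out:P1(v=0); in:P4
Tick 6: [PARSE:P5(v=12,ok=F), VALIDATE:P4(v=4,ok=T), TRANSFORM:P3(v=0,ok=F), EMIT:P2(v=0,ok=F)] out:-; in:P5
Tick 7: [PARSE:P6(v=13,ok=F), VALIDATE:P5(v=12,ok=F), TRANSFORM:P4(v=20,ok=T), EMIT:P3(v=0,ok=F)] out:P2(v=0); in:P6
At end of tick 7: ['P6', 'P5', 'P4', 'P3']

Answer: P6 P5 P4 P3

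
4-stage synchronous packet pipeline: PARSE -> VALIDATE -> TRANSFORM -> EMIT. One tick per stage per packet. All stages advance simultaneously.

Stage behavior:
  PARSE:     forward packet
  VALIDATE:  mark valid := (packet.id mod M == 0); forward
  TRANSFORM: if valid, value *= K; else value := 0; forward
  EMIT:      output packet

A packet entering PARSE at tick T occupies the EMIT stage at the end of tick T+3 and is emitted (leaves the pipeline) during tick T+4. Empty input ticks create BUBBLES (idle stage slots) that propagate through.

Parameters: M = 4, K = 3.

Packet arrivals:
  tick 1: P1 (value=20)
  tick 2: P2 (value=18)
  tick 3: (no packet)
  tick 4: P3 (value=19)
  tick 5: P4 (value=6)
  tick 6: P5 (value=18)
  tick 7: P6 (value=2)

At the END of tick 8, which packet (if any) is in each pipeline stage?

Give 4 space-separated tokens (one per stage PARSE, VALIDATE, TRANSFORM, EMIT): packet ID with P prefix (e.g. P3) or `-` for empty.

Answer: - P6 P5 P4

Derivation:
Tick 1: [PARSE:P1(v=20,ok=F), VALIDATE:-, TRANSFORM:-, EMIT:-] out:-; in:P1
Tick 2: [PARSE:P2(v=18,ok=F), VALIDATE:P1(v=20,ok=F), TRANSFORM:-, EMIT:-] out:-; in:P2
Tick 3: [PARSE:-, VALIDATE:P2(v=18,ok=F), TRANSFORM:P1(v=0,ok=F), EMIT:-] out:-; in:-
Tick 4: [PARSE:P3(v=19,ok=F), VALIDATE:-, TRANSFORM:P2(v=0,ok=F), EMIT:P1(v=0,ok=F)] out:-; in:P3
Tick 5: [PARSE:P4(v=6,ok=F), VALIDATE:P3(v=19,ok=F), TRANSFORM:-, EMIT:P2(v=0,ok=F)] out:P1(v=0); in:P4
Tick 6: [PARSE:P5(v=18,ok=F), VALIDATE:P4(v=6,ok=T), TRANSFORM:P3(v=0,ok=F), EMIT:-] out:P2(v=0); in:P5
Tick 7: [PARSE:P6(v=2,ok=F), VALIDATE:P5(v=18,ok=F), TRANSFORM:P4(v=18,ok=T), EMIT:P3(v=0,ok=F)] out:-; in:P6
Tick 8: [PARSE:-, VALIDATE:P6(v=2,ok=F), TRANSFORM:P5(v=0,ok=F), EMIT:P4(v=18,ok=T)] out:P3(v=0); in:-
At end of tick 8: ['-', 'P6', 'P5', 'P4']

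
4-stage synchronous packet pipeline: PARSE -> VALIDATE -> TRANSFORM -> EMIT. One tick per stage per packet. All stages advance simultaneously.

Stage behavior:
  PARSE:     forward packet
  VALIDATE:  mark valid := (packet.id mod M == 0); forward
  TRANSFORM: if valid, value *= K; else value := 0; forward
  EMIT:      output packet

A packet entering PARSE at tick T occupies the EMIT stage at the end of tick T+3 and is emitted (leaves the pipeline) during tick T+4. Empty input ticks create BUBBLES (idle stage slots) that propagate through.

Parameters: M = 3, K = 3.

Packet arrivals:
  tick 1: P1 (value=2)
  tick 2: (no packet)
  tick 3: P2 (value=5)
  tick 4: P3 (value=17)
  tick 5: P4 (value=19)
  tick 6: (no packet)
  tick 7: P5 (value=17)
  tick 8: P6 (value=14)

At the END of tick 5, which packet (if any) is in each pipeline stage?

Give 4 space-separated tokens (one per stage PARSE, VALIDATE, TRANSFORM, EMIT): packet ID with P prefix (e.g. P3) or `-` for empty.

Tick 1: [PARSE:P1(v=2,ok=F), VALIDATE:-, TRANSFORM:-, EMIT:-] out:-; in:P1
Tick 2: [PARSE:-, VALIDATE:P1(v=2,ok=F), TRANSFORM:-, EMIT:-] out:-; in:-
Tick 3: [PARSE:P2(v=5,ok=F), VALIDATE:-, TRANSFORM:P1(v=0,ok=F), EMIT:-] out:-; in:P2
Tick 4: [PARSE:P3(v=17,ok=F), VALIDATE:P2(v=5,ok=F), TRANSFORM:-, EMIT:P1(v=0,ok=F)] out:-; in:P3
Tick 5: [PARSE:P4(v=19,ok=F), VALIDATE:P3(v=17,ok=T), TRANSFORM:P2(v=0,ok=F), EMIT:-] out:P1(v=0); in:P4
At end of tick 5: ['P4', 'P3', 'P2', '-']

Answer: P4 P3 P2 -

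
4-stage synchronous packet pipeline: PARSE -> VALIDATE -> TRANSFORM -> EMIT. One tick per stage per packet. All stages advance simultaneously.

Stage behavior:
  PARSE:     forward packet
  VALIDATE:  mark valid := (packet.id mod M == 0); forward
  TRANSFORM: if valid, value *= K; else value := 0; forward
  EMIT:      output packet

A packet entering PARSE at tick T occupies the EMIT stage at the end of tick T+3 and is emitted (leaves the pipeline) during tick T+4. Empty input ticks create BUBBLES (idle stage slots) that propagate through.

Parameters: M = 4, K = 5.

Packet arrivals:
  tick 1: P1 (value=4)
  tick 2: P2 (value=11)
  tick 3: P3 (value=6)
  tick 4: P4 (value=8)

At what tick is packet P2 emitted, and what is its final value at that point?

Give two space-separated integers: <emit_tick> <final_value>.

Tick 1: [PARSE:P1(v=4,ok=F), VALIDATE:-, TRANSFORM:-, EMIT:-] out:-; in:P1
Tick 2: [PARSE:P2(v=11,ok=F), VALIDATE:P1(v=4,ok=F), TRANSFORM:-, EMIT:-] out:-; in:P2
Tick 3: [PARSE:P3(v=6,ok=F), VALIDATE:P2(v=11,ok=F), TRANSFORM:P1(v=0,ok=F), EMIT:-] out:-; in:P3
Tick 4: [PARSE:P4(v=8,ok=F), VALIDATE:P3(v=6,ok=F), TRANSFORM:P2(v=0,ok=F), EMIT:P1(v=0,ok=F)] out:-; in:P4
Tick 5: [PARSE:-, VALIDATE:P4(v=8,ok=T), TRANSFORM:P3(v=0,ok=F), EMIT:P2(v=0,ok=F)] out:P1(v=0); in:-
Tick 6: [PARSE:-, VALIDATE:-, TRANSFORM:P4(v=40,ok=T), EMIT:P3(v=0,ok=F)] out:P2(v=0); in:-
Tick 7: [PARSE:-, VALIDATE:-, TRANSFORM:-, EMIT:P4(v=40,ok=T)] out:P3(v=0); in:-
Tick 8: [PARSE:-, VALIDATE:-, TRANSFORM:-, EMIT:-] out:P4(v=40); in:-
P2: arrives tick 2, valid=False (id=2, id%4=2), emit tick 6, final value 0

Answer: 6 0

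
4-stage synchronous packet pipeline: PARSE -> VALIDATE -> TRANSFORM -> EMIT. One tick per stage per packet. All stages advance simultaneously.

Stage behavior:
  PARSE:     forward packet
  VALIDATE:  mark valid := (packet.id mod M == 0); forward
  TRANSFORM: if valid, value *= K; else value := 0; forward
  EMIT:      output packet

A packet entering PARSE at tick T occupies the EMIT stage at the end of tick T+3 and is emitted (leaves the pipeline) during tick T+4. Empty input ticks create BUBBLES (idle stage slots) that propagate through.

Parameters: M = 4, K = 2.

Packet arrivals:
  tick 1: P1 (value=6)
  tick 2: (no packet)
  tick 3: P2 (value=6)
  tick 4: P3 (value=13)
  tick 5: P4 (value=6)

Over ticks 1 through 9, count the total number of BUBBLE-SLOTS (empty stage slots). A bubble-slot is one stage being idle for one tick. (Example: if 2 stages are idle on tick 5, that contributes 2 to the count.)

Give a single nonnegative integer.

Answer: 20

Derivation:
Tick 1: [PARSE:P1(v=6,ok=F), VALIDATE:-, TRANSFORM:-, EMIT:-] out:-; bubbles=3
Tick 2: [PARSE:-, VALIDATE:P1(v=6,ok=F), TRANSFORM:-, EMIT:-] out:-; bubbles=3
Tick 3: [PARSE:P2(v=6,ok=F), VALIDATE:-, TRANSFORM:P1(v=0,ok=F), EMIT:-] out:-; bubbles=2
Tick 4: [PARSE:P3(v=13,ok=F), VALIDATE:P2(v=6,ok=F), TRANSFORM:-, EMIT:P1(v=0,ok=F)] out:-; bubbles=1
Tick 5: [PARSE:P4(v=6,ok=F), VALIDATE:P3(v=13,ok=F), TRANSFORM:P2(v=0,ok=F), EMIT:-] out:P1(v=0); bubbles=1
Tick 6: [PARSE:-, VALIDATE:P4(v=6,ok=T), TRANSFORM:P3(v=0,ok=F), EMIT:P2(v=0,ok=F)] out:-; bubbles=1
Tick 7: [PARSE:-, VALIDATE:-, TRANSFORM:P4(v=12,ok=T), EMIT:P3(v=0,ok=F)] out:P2(v=0); bubbles=2
Tick 8: [PARSE:-, VALIDATE:-, TRANSFORM:-, EMIT:P4(v=12,ok=T)] out:P3(v=0); bubbles=3
Tick 9: [PARSE:-, VALIDATE:-, TRANSFORM:-, EMIT:-] out:P4(v=12); bubbles=4
Total bubble-slots: 20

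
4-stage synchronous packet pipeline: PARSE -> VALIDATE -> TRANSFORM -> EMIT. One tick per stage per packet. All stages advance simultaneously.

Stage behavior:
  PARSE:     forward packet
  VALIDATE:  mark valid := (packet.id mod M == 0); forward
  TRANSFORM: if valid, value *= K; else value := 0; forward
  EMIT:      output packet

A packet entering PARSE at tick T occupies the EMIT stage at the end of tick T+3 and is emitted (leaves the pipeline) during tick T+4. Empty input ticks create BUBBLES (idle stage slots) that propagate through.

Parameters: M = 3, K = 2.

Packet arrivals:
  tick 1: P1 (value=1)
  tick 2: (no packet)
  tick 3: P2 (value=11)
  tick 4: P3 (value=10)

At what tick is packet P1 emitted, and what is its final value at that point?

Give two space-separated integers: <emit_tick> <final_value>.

Answer: 5 0

Derivation:
Tick 1: [PARSE:P1(v=1,ok=F), VALIDATE:-, TRANSFORM:-, EMIT:-] out:-; in:P1
Tick 2: [PARSE:-, VALIDATE:P1(v=1,ok=F), TRANSFORM:-, EMIT:-] out:-; in:-
Tick 3: [PARSE:P2(v=11,ok=F), VALIDATE:-, TRANSFORM:P1(v=0,ok=F), EMIT:-] out:-; in:P2
Tick 4: [PARSE:P3(v=10,ok=F), VALIDATE:P2(v=11,ok=F), TRANSFORM:-, EMIT:P1(v=0,ok=F)] out:-; in:P3
Tick 5: [PARSE:-, VALIDATE:P3(v=10,ok=T), TRANSFORM:P2(v=0,ok=F), EMIT:-] out:P1(v=0); in:-
Tick 6: [PARSE:-, VALIDATE:-, TRANSFORM:P3(v=20,ok=T), EMIT:P2(v=0,ok=F)] out:-; in:-
Tick 7: [PARSE:-, VALIDATE:-, TRANSFORM:-, EMIT:P3(v=20,ok=T)] out:P2(v=0); in:-
Tick 8: [PARSE:-, VALIDATE:-, TRANSFORM:-, EMIT:-] out:P3(v=20); in:-
P1: arrives tick 1, valid=False (id=1, id%3=1), emit tick 5, final value 0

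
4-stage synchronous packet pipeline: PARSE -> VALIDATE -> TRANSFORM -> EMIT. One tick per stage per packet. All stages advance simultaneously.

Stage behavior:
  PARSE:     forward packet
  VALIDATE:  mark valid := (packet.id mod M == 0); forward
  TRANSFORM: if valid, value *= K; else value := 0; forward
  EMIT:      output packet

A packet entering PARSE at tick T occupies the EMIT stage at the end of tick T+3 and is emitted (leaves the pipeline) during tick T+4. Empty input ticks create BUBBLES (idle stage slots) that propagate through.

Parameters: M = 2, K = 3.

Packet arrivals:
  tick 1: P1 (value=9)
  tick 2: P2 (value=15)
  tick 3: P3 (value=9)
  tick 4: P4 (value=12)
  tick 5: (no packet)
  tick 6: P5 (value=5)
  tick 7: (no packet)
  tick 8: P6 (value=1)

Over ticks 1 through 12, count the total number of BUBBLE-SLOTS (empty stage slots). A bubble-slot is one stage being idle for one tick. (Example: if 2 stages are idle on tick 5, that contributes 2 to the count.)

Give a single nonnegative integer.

Answer: 24

Derivation:
Tick 1: [PARSE:P1(v=9,ok=F), VALIDATE:-, TRANSFORM:-, EMIT:-] out:-; bubbles=3
Tick 2: [PARSE:P2(v=15,ok=F), VALIDATE:P1(v=9,ok=F), TRANSFORM:-, EMIT:-] out:-; bubbles=2
Tick 3: [PARSE:P3(v=9,ok=F), VALIDATE:P2(v=15,ok=T), TRANSFORM:P1(v=0,ok=F), EMIT:-] out:-; bubbles=1
Tick 4: [PARSE:P4(v=12,ok=F), VALIDATE:P3(v=9,ok=F), TRANSFORM:P2(v=45,ok=T), EMIT:P1(v=0,ok=F)] out:-; bubbles=0
Tick 5: [PARSE:-, VALIDATE:P4(v=12,ok=T), TRANSFORM:P3(v=0,ok=F), EMIT:P2(v=45,ok=T)] out:P1(v=0); bubbles=1
Tick 6: [PARSE:P5(v=5,ok=F), VALIDATE:-, TRANSFORM:P4(v=36,ok=T), EMIT:P3(v=0,ok=F)] out:P2(v=45); bubbles=1
Tick 7: [PARSE:-, VALIDATE:P5(v=5,ok=F), TRANSFORM:-, EMIT:P4(v=36,ok=T)] out:P3(v=0); bubbles=2
Tick 8: [PARSE:P6(v=1,ok=F), VALIDATE:-, TRANSFORM:P5(v=0,ok=F), EMIT:-] out:P4(v=36); bubbles=2
Tick 9: [PARSE:-, VALIDATE:P6(v=1,ok=T), TRANSFORM:-, EMIT:P5(v=0,ok=F)] out:-; bubbles=2
Tick 10: [PARSE:-, VALIDATE:-, TRANSFORM:P6(v=3,ok=T), EMIT:-] out:P5(v=0); bubbles=3
Tick 11: [PARSE:-, VALIDATE:-, TRANSFORM:-, EMIT:P6(v=3,ok=T)] out:-; bubbles=3
Tick 12: [PARSE:-, VALIDATE:-, TRANSFORM:-, EMIT:-] out:P6(v=3); bubbles=4
Total bubble-slots: 24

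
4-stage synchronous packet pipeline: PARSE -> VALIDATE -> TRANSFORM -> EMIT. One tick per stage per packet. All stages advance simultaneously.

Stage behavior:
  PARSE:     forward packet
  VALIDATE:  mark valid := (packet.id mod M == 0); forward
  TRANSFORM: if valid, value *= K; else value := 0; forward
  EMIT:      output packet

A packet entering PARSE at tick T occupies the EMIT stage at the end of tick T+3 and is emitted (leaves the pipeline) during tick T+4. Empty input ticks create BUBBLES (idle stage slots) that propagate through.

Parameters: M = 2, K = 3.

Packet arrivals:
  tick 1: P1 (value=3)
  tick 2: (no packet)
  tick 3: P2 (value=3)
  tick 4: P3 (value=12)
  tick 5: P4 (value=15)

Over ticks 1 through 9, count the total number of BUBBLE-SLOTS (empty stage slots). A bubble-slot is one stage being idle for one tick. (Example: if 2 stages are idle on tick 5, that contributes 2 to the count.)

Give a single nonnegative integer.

Answer: 20

Derivation:
Tick 1: [PARSE:P1(v=3,ok=F), VALIDATE:-, TRANSFORM:-, EMIT:-] out:-; bubbles=3
Tick 2: [PARSE:-, VALIDATE:P1(v=3,ok=F), TRANSFORM:-, EMIT:-] out:-; bubbles=3
Tick 3: [PARSE:P2(v=3,ok=F), VALIDATE:-, TRANSFORM:P1(v=0,ok=F), EMIT:-] out:-; bubbles=2
Tick 4: [PARSE:P3(v=12,ok=F), VALIDATE:P2(v=3,ok=T), TRANSFORM:-, EMIT:P1(v=0,ok=F)] out:-; bubbles=1
Tick 5: [PARSE:P4(v=15,ok=F), VALIDATE:P3(v=12,ok=F), TRANSFORM:P2(v=9,ok=T), EMIT:-] out:P1(v=0); bubbles=1
Tick 6: [PARSE:-, VALIDATE:P4(v=15,ok=T), TRANSFORM:P3(v=0,ok=F), EMIT:P2(v=9,ok=T)] out:-; bubbles=1
Tick 7: [PARSE:-, VALIDATE:-, TRANSFORM:P4(v=45,ok=T), EMIT:P3(v=0,ok=F)] out:P2(v=9); bubbles=2
Tick 8: [PARSE:-, VALIDATE:-, TRANSFORM:-, EMIT:P4(v=45,ok=T)] out:P3(v=0); bubbles=3
Tick 9: [PARSE:-, VALIDATE:-, TRANSFORM:-, EMIT:-] out:P4(v=45); bubbles=4
Total bubble-slots: 20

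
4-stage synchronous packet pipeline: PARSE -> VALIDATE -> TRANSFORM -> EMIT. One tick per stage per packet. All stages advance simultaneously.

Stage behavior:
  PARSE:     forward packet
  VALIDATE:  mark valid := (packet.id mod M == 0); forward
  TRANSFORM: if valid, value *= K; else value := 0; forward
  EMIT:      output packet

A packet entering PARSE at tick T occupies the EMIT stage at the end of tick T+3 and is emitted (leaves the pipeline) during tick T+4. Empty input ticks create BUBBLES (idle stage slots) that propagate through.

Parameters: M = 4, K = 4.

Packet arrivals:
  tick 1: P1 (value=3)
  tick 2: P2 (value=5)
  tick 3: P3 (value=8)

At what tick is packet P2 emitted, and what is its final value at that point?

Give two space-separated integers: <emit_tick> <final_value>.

Tick 1: [PARSE:P1(v=3,ok=F), VALIDATE:-, TRANSFORM:-, EMIT:-] out:-; in:P1
Tick 2: [PARSE:P2(v=5,ok=F), VALIDATE:P1(v=3,ok=F), TRANSFORM:-, EMIT:-] out:-; in:P2
Tick 3: [PARSE:P3(v=8,ok=F), VALIDATE:P2(v=5,ok=F), TRANSFORM:P1(v=0,ok=F), EMIT:-] out:-; in:P3
Tick 4: [PARSE:-, VALIDATE:P3(v=8,ok=F), TRANSFORM:P2(v=0,ok=F), EMIT:P1(v=0,ok=F)] out:-; in:-
Tick 5: [PARSE:-, VALIDATE:-, TRANSFORM:P3(v=0,ok=F), EMIT:P2(v=0,ok=F)] out:P1(v=0); in:-
Tick 6: [PARSE:-, VALIDATE:-, TRANSFORM:-, EMIT:P3(v=0,ok=F)] out:P2(v=0); in:-
Tick 7: [PARSE:-, VALIDATE:-, TRANSFORM:-, EMIT:-] out:P3(v=0); in:-
P2: arrives tick 2, valid=False (id=2, id%4=2), emit tick 6, final value 0

Answer: 6 0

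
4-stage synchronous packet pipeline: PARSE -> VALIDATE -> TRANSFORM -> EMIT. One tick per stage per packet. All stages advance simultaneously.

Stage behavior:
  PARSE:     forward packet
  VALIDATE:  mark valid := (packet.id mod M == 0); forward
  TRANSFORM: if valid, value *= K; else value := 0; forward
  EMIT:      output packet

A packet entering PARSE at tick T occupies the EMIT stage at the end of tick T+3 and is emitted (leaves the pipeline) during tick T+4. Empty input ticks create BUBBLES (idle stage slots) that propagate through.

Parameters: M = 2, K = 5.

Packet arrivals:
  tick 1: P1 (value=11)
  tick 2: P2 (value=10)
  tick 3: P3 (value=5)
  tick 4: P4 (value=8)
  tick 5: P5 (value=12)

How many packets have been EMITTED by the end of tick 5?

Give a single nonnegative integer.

Tick 1: [PARSE:P1(v=11,ok=F), VALIDATE:-, TRANSFORM:-, EMIT:-] out:-; in:P1
Tick 2: [PARSE:P2(v=10,ok=F), VALIDATE:P1(v=11,ok=F), TRANSFORM:-, EMIT:-] out:-; in:P2
Tick 3: [PARSE:P3(v=5,ok=F), VALIDATE:P2(v=10,ok=T), TRANSFORM:P1(v=0,ok=F), EMIT:-] out:-; in:P3
Tick 4: [PARSE:P4(v=8,ok=F), VALIDATE:P3(v=5,ok=F), TRANSFORM:P2(v=50,ok=T), EMIT:P1(v=0,ok=F)] out:-; in:P4
Tick 5: [PARSE:P5(v=12,ok=F), VALIDATE:P4(v=8,ok=T), TRANSFORM:P3(v=0,ok=F), EMIT:P2(v=50,ok=T)] out:P1(v=0); in:P5
Emitted by tick 5: ['P1']

Answer: 1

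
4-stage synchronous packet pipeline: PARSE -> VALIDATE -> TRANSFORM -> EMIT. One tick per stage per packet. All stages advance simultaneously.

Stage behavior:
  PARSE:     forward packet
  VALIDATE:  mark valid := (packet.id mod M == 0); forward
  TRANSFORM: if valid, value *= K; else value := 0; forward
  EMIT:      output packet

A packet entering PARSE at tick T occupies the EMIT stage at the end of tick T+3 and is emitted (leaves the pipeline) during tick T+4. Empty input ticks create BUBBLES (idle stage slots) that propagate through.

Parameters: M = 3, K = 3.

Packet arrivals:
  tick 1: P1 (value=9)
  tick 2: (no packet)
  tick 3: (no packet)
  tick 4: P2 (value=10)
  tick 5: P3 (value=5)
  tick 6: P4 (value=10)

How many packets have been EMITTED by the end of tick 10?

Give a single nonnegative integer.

Tick 1: [PARSE:P1(v=9,ok=F), VALIDATE:-, TRANSFORM:-, EMIT:-] out:-; in:P1
Tick 2: [PARSE:-, VALIDATE:P1(v=9,ok=F), TRANSFORM:-, EMIT:-] out:-; in:-
Tick 3: [PARSE:-, VALIDATE:-, TRANSFORM:P1(v=0,ok=F), EMIT:-] out:-; in:-
Tick 4: [PARSE:P2(v=10,ok=F), VALIDATE:-, TRANSFORM:-, EMIT:P1(v=0,ok=F)] out:-; in:P2
Tick 5: [PARSE:P3(v=5,ok=F), VALIDATE:P2(v=10,ok=F), TRANSFORM:-, EMIT:-] out:P1(v=0); in:P3
Tick 6: [PARSE:P4(v=10,ok=F), VALIDATE:P3(v=5,ok=T), TRANSFORM:P2(v=0,ok=F), EMIT:-] out:-; in:P4
Tick 7: [PARSE:-, VALIDATE:P4(v=10,ok=F), TRANSFORM:P3(v=15,ok=T), EMIT:P2(v=0,ok=F)] out:-; in:-
Tick 8: [PARSE:-, VALIDATE:-, TRANSFORM:P4(v=0,ok=F), EMIT:P3(v=15,ok=T)] out:P2(v=0); in:-
Tick 9: [PARSE:-, VALIDATE:-, TRANSFORM:-, EMIT:P4(v=0,ok=F)] out:P3(v=15); in:-
Tick 10: [PARSE:-, VALIDATE:-, TRANSFORM:-, EMIT:-] out:P4(v=0); in:-
Emitted by tick 10: ['P1', 'P2', 'P3', 'P4']

Answer: 4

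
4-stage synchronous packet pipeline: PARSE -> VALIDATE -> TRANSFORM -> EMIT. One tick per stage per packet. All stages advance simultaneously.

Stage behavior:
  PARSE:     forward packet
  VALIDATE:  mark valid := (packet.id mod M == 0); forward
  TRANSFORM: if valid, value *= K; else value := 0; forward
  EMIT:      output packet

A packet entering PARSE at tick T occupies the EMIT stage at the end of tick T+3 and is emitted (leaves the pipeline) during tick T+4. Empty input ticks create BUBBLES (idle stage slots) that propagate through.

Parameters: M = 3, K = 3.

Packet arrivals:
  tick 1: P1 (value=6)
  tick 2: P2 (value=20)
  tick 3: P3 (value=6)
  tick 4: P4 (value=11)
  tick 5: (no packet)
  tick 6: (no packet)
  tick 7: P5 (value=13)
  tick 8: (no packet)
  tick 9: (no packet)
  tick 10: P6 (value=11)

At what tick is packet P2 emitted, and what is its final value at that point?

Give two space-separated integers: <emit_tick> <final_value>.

Answer: 6 0

Derivation:
Tick 1: [PARSE:P1(v=6,ok=F), VALIDATE:-, TRANSFORM:-, EMIT:-] out:-; in:P1
Tick 2: [PARSE:P2(v=20,ok=F), VALIDATE:P1(v=6,ok=F), TRANSFORM:-, EMIT:-] out:-; in:P2
Tick 3: [PARSE:P3(v=6,ok=F), VALIDATE:P2(v=20,ok=F), TRANSFORM:P1(v=0,ok=F), EMIT:-] out:-; in:P3
Tick 4: [PARSE:P4(v=11,ok=F), VALIDATE:P3(v=6,ok=T), TRANSFORM:P2(v=0,ok=F), EMIT:P1(v=0,ok=F)] out:-; in:P4
Tick 5: [PARSE:-, VALIDATE:P4(v=11,ok=F), TRANSFORM:P3(v=18,ok=T), EMIT:P2(v=0,ok=F)] out:P1(v=0); in:-
Tick 6: [PARSE:-, VALIDATE:-, TRANSFORM:P4(v=0,ok=F), EMIT:P3(v=18,ok=T)] out:P2(v=0); in:-
Tick 7: [PARSE:P5(v=13,ok=F), VALIDATE:-, TRANSFORM:-, EMIT:P4(v=0,ok=F)] out:P3(v=18); in:P5
Tick 8: [PARSE:-, VALIDATE:P5(v=13,ok=F), TRANSFORM:-, EMIT:-] out:P4(v=0); in:-
Tick 9: [PARSE:-, VALIDATE:-, TRANSFORM:P5(v=0,ok=F), EMIT:-] out:-; in:-
Tick 10: [PARSE:P6(v=11,ok=F), VALIDATE:-, TRANSFORM:-, EMIT:P5(v=0,ok=F)] out:-; in:P6
Tick 11: [PARSE:-, VALIDATE:P6(v=11,ok=T), TRANSFORM:-, EMIT:-] out:P5(v=0); in:-
Tick 12: [PARSE:-, VALIDATE:-, TRANSFORM:P6(v=33,ok=T), EMIT:-] out:-; in:-
Tick 13: [PARSE:-, VALIDATE:-, TRANSFORM:-, EMIT:P6(v=33,ok=T)] out:-; in:-
Tick 14: [PARSE:-, VALIDATE:-, TRANSFORM:-, EMIT:-] out:P6(v=33); in:-
P2: arrives tick 2, valid=False (id=2, id%3=2), emit tick 6, final value 0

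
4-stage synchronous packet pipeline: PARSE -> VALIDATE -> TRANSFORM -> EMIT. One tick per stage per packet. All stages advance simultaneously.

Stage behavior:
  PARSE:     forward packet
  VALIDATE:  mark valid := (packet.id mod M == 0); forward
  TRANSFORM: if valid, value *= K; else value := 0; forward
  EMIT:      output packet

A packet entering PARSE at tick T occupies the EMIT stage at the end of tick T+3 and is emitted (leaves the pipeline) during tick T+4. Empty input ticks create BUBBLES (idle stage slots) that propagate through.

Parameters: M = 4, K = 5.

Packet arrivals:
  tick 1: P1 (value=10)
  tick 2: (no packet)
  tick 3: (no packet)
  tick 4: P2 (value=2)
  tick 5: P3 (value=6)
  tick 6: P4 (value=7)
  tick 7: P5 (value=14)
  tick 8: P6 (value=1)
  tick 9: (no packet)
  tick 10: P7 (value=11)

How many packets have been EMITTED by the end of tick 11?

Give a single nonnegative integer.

Tick 1: [PARSE:P1(v=10,ok=F), VALIDATE:-, TRANSFORM:-, EMIT:-] out:-; in:P1
Tick 2: [PARSE:-, VALIDATE:P1(v=10,ok=F), TRANSFORM:-, EMIT:-] out:-; in:-
Tick 3: [PARSE:-, VALIDATE:-, TRANSFORM:P1(v=0,ok=F), EMIT:-] out:-; in:-
Tick 4: [PARSE:P2(v=2,ok=F), VALIDATE:-, TRANSFORM:-, EMIT:P1(v=0,ok=F)] out:-; in:P2
Tick 5: [PARSE:P3(v=6,ok=F), VALIDATE:P2(v=2,ok=F), TRANSFORM:-, EMIT:-] out:P1(v=0); in:P3
Tick 6: [PARSE:P4(v=7,ok=F), VALIDATE:P3(v=6,ok=F), TRANSFORM:P2(v=0,ok=F), EMIT:-] out:-; in:P4
Tick 7: [PARSE:P5(v=14,ok=F), VALIDATE:P4(v=7,ok=T), TRANSFORM:P3(v=0,ok=F), EMIT:P2(v=0,ok=F)] out:-; in:P5
Tick 8: [PARSE:P6(v=1,ok=F), VALIDATE:P5(v=14,ok=F), TRANSFORM:P4(v=35,ok=T), EMIT:P3(v=0,ok=F)] out:P2(v=0); in:P6
Tick 9: [PARSE:-, VALIDATE:P6(v=1,ok=F), TRANSFORM:P5(v=0,ok=F), EMIT:P4(v=35,ok=T)] out:P3(v=0); in:-
Tick 10: [PARSE:P7(v=11,ok=F), VALIDATE:-, TRANSFORM:P6(v=0,ok=F), EMIT:P5(v=0,ok=F)] out:P4(v=35); in:P7
Tick 11: [PARSE:-, VALIDATE:P7(v=11,ok=F), TRANSFORM:-, EMIT:P6(v=0,ok=F)] out:P5(v=0); in:-
Emitted by tick 11: ['P1', 'P2', 'P3', 'P4', 'P5']

Answer: 5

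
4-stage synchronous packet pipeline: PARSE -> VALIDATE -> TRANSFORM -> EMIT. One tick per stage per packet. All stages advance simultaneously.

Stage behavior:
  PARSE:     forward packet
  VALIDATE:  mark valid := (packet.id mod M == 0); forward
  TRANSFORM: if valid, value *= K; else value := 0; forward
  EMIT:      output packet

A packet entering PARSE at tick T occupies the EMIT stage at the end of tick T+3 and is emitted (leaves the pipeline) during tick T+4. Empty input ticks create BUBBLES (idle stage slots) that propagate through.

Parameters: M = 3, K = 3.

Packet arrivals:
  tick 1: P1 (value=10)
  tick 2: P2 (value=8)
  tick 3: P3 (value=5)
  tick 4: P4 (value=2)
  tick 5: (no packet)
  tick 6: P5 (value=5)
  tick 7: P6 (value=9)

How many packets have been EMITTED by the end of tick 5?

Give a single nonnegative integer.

Answer: 1

Derivation:
Tick 1: [PARSE:P1(v=10,ok=F), VALIDATE:-, TRANSFORM:-, EMIT:-] out:-; in:P1
Tick 2: [PARSE:P2(v=8,ok=F), VALIDATE:P1(v=10,ok=F), TRANSFORM:-, EMIT:-] out:-; in:P2
Tick 3: [PARSE:P3(v=5,ok=F), VALIDATE:P2(v=8,ok=F), TRANSFORM:P1(v=0,ok=F), EMIT:-] out:-; in:P3
Tick 4: [PARSE:P4(v=2,ok=F), VALIDATE:P3(v=5,ok=T), TRANSFORM:P2(v=0,ok=F), EMIT:P1(v=0,ok=F)] out:-; in:P4
Tick 5: [PARSE:-, VALIDATE:P4(v=2,ok=F), TRANSFORM:P3(v=15,ok=T), EMIT:P2(v=0,ok=F)] out:P1(v=0); in:-
Emitted by tick 5: ['P1']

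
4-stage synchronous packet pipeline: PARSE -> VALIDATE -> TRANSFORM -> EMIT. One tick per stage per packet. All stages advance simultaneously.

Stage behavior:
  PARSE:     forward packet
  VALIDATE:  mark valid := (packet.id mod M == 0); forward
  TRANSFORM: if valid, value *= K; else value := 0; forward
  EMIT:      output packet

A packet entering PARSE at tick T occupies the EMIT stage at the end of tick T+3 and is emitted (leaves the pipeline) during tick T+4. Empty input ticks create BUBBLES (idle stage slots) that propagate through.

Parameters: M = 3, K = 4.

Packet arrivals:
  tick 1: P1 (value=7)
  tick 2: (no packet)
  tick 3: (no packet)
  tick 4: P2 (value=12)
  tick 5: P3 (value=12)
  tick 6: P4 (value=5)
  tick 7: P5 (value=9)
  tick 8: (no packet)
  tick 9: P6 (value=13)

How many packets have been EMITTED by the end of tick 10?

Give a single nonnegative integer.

Answer: 4

Derivation:
Tick 1: [PARSE:P1(v=7,ok=F), VALIDATE:-, TRANSFORM:-, EMIT:-] out:-; in:P1
Tick 2: [PARSE:-, VALIDATE:P1(v=7,ok=F), TRANSFORM:-, EMIT:-] out:-; in:-
Tick 3: [PARSE:-, VALIDATE:-, TRANSFORM:P1(v=0,ok=F), EMIT:-] out:-; in:-
Tick 4: [PARSE:P2(v=12,ok=F), VALIDATE:-, TRANSFORM:-, EMIT:P1(v=0,ok=F)] out:-; in:P2
Tick 5: [PARSE:P3(v=12,ok=F), VALIDATE:P2(v=12,ok=F), TRANSFORM:-, EMIT:-] out:P1(v=0); in:P3
Tick 6: [PARSE:P4(v=5,ok=F), VALIDATE:P3(v=12,ok=T), TRANSFORM:P2(v=0,ok=F), EMIT:-] out:-; in:P4
Tick 7: [PARSE:P5(v=9,ok=F), VALIDATE:P4(v=5,ok=F), TRANSFORM:P3(v=48,ok=T), EMIT:P2(v=0,ok=F)] out:-; in:P5
Tick 8: [PARSE:-, VALIDATE:P5(v=9,ok=F), TRANSFORM:P4(v=0,ok=F), EMIT:P3(v=48,ok=T)] out:P2(v=0); in:-
Tick 9: [PARSE:P6(v=13,ok=F), VALIDATE:-, TRANSFORM:P5(v=0,ok=F), EMIT:P4(v=0,ok=F)] out:P3(v=48); in:P6
Tick 10: [PARSE:-, VALIDATE:P6(v=13,ok=T), TRANSFORM:-, EMIT:P5(v=0,ok=F)] out:P4(v=0); in:-
Emitted by tick 10: ['P1', 'P2', 'P3', 'P4']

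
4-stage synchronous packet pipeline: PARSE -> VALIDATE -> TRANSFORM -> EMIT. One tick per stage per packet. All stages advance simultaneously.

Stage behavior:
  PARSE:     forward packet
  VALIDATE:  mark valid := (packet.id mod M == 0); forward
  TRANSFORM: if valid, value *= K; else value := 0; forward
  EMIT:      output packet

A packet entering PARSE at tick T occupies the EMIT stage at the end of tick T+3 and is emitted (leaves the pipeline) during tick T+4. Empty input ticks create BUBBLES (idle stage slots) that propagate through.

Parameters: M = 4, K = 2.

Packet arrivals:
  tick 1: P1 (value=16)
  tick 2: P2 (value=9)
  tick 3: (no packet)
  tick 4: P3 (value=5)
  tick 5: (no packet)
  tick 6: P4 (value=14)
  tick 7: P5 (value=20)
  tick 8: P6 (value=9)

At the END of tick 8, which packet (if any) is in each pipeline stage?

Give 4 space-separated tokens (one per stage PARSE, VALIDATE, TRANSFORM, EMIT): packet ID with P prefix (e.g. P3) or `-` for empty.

Answer: P6 P5 P4 -

Derivation:
Tick 1: [PARSE:P1(v=16,ok=F), VALIDATE:-, TRANSFORM:-, EMIT:-] out:-; in:P1
Tick 2: [PARSE:P2(v=9,ok=F), VALIDATE:P1(v=16,ok=F), TRANSFORM:-, EMIT:-] out:-; in:P2
Tick 3: [PARSE:-, VALIDATE:P2(v=9,ok=F), TRANSFORM:P1(v=0,ok=F), EMIT:-] out:-; in:-
Tick 4: [PARSE:P3(v=5,ok=F), VALIDATE:-, TRANSFORM:P2(v=0,ok=F), EMIT:P1(v=0,ok=F)] out:-; in:P3
Tick 5: [PARSE:-, VALIDATE:P3(v=5,ok=F), TRANSFORM:-, EMIT:P2(v=0,ok=F)] out:P1(v=0); in:-
Tick 6: [PARSE:P4(v=14,ok=F), VALIDATE:-, TRANSFORM:P3(v=0,ok=F), EMIT:-] out:P2(v=0); in:P4
Tick 7: [PARSE:P5(v=20,ok=F), VALIDATE:P4(v=14,ok=T), TRANSFORM:-, EMIT:P3(v=0,ok=F)] out:-; in:P5
Tick 8: [PARSE:P6(v=9,ok=F), VALIDATE:P5(v=20,ok=F), TRANSFORM:P4(v=28,ok=T), EMIT:-] out:P3(v=0); in:P6
At end of tick 8: ['P6', 'P5', 'P4', '-']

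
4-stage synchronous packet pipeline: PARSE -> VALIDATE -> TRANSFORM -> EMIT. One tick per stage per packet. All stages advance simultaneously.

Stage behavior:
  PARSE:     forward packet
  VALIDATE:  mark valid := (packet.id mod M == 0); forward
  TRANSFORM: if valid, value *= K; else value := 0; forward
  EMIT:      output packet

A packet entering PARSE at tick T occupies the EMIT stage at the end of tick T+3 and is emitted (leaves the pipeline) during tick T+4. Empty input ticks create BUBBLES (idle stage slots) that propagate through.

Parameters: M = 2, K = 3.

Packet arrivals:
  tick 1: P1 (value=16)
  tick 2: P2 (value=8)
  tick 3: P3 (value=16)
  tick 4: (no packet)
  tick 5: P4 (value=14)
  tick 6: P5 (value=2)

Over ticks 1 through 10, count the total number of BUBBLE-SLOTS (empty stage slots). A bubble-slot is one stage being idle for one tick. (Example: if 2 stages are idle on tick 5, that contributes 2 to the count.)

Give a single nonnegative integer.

Answer: 20

Derivation:
Tick 1: [PARSE:P1(v=16,ok=F), VALIDATE:-, TRANSFORM:-, EMIT:-] out:-; bubbles=3
Tick 2: [PARSE:P2(v=8,ok=F), VALIDATE:P1(v=16,ok=F), TRANSFORM:-, EMIT:-] out:-; bubbles=2
Tick 3: [PARSE:P3(v=16,ok=F), VALIDATE:P2(v=8,ok=T), TRANSFORM:P1(v=0,ok=F), EMIT:-] out:-; bubbles=1
Tick 4: [PARSE:-, VALIDATE:P3(v=16,ok=F), TRANSFORM:P2(v=24,ok=T), EMIT:P1(v=0,ok=F)] out:-; bubbles=1
Tick 5: [PARSE:P4(v=14,ok=F), VALIDATE:-, TRANSFORM:P3(v=0,ok=F), EMIT:P2(v=24,ok=T)] out:P1(v=0); bubbles=1
Tick 6: [PARSE:P5(v=2,ok=F), VALIDATE:P4(v=14,ok=T), TRANSFORM:-, EMIT:P3(v=0,ok=F)] out:P2(v=24); bubbles=1
Tick 7: [PARSE:-, VALIDATE:P5(v=2,ok=F), TRANSFORM:P4(v=42,ok=T), EMIT:-] out:P3(v=0); bubbles=2
Tick 8: [PARSE:-, VALIDATE:-, TRANSFORM:P5(v=0,ok=F), EMIT:P4(v=42,ok=T)] out:-; bubbles=2
Tick 9: [PARSE:-, VALIDATE:-, TRANSFORM:-, EMIT:P5(v=0,ok=F)] out:P4(v=42); bubbles=3
Tick 10: [PARSE:-, VALIDATE:-, TRANSFORM:-, EMIT:-] out:P5(v=0); bubbles=4
Total bubble-slots: 20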